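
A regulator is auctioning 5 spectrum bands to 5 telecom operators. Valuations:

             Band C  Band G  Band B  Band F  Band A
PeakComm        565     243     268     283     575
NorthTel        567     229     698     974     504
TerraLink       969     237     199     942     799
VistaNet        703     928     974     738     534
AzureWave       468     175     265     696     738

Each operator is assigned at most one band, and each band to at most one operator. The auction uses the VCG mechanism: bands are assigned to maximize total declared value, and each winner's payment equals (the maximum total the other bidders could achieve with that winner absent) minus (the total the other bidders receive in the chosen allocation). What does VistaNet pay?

Efficient allocation: PeakComm→Band G ($243M), NorthTel→Band F ($974M), TerraLink→Band C ($969M), VistaNet→Band B ($974M), AzureWave→Band A ($738M); total welfare W = $3898M.
VistaNet receives Band B at value $974M, so the others get W − 974 = $2924M.
Without VistaNet: best allocation of the remaining 4 bidders over all 5 bands is PeakComm→Band B ($268M), NorthTel→Band F ($974M), TerraLink→Band C ($969M), AzureWave→Band A ($738M), total $2949M.
VCG payment = (others' best without VistaNet) − (others' welfare with VistaNet) = 2949 − 2924 = $25M.

VistaNet pays $25M.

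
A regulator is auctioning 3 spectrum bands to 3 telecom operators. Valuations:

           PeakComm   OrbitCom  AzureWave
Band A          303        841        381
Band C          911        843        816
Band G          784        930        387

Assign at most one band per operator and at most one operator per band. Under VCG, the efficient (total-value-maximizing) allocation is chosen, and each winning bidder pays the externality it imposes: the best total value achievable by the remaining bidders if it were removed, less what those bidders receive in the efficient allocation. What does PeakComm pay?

Efficient allocation: PeakComm→Band G ($784M), OrbitCom→Band A ($841M), AzureWave→Band C ($816M); total welfare W = $2441M.
PeakComm receives Band G at value $784M, so the others get W − 784 = $1657M.
Without PeakComm: best allocation of the remaining 2 bidders over all 3 bands is OrbitCom→Band G ($930M), AzureWave→Band C ($816M), total $1746M.
VCG payment = (others' best without PeakComm) − (others' welfare with PeakComm) = 1746 − 1657 = $89M.

PeakComm pays $89M.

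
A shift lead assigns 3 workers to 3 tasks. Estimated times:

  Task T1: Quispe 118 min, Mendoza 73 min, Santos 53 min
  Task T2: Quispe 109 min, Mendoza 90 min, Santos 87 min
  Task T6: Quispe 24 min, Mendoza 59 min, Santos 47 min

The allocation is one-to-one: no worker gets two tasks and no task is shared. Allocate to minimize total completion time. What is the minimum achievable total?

Min total: 167 min

This is a one-to-one assignment (minimum-cost bipartite matching).
Optimal: Quispe→Task T6 (24 min), Mendoza→Task T2 (90 min), Santos→Task T1 (53 min) — total 24+90+53 = 167 min.
Row-greedy (each worker in turn takes its cheapest remaining task) gives 184 min, worse by 17.
Next-best assignment: Quispe→Task T6, Mendoza→Task T1, Santos→Task T2 = 184 min.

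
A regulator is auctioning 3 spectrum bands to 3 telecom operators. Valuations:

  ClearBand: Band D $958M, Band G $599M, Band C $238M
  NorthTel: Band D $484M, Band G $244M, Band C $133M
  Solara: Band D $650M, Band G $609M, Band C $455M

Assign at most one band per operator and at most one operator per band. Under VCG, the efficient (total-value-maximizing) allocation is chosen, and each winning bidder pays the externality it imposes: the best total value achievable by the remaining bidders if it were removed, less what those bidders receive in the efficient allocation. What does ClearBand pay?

ClearBand pays $351M.

Efficient allocation: ClearBand→Band D ($958M), NorthTel→Band C ($133M), Solara→Band G ($609M); total welfare W = $1700M.
ClearBand receives Band D at value $958M, so the others get W − 958 = $742M.
Without ClearBand: best allocation of the remaining 2 bidders over all 3 bands is NorthTel→Band D ($484M), Solara→Band G ($609M), total $1093M.
VCG payment = (others' best without ClearBand) − (others' welfare with ClearBand) = 1093 − 742 = $351M.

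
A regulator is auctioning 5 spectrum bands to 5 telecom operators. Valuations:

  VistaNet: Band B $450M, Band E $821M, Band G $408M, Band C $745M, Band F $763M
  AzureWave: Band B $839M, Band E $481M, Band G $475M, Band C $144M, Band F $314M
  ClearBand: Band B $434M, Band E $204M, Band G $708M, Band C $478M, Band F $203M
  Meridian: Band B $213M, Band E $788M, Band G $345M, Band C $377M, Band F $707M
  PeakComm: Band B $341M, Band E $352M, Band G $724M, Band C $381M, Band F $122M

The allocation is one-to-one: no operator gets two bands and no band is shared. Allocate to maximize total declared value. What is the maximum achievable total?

Maximum total: $3592M

Optimal: VistaNet→Band F ($763M), AzureWave→Band B ($839M), ClearBand→Band C ($478M), Meridian→Band E ($788M), PeakComm→Band G ($724M) — total 763+839+478+788+724 = $3592M.
Row-greedy (each operator in turn takes its best remaining band) gives $3456M, worse by 136.
Swapping VistaNet↔PeakComm (VistaNet→Band G $408M, PeakComm→Band F $122M) loses 957.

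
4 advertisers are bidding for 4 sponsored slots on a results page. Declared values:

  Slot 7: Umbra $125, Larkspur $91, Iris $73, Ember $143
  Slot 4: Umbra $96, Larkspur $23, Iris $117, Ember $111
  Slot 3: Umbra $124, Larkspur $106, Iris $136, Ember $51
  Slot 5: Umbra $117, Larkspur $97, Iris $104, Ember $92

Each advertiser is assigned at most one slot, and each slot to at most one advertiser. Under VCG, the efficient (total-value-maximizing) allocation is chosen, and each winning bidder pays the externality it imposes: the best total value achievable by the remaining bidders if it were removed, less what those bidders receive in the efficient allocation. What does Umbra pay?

Umbra pays $10.

Efficient allocation: Umbra→Slot 5 ($117), Larkspur→Slot 3 ($106), Iris→Slot 4 ($117), Ember→Slot 7 ($143); total welfare W = $483.
Umbra receives Slot 5 at value $117, so the others get W − 117 = $366.
Without Umbra: best allocation of the remaining 3 bidders over all 4 slots is Larkspur→Slot 5 ($97), Iris→Slot 3 ($136), Ember→Slot 7 ($143), total $376.
VCG payment = (others' best without Umbra) − (others' welfare with Umbra) = 376 − 366 = $10.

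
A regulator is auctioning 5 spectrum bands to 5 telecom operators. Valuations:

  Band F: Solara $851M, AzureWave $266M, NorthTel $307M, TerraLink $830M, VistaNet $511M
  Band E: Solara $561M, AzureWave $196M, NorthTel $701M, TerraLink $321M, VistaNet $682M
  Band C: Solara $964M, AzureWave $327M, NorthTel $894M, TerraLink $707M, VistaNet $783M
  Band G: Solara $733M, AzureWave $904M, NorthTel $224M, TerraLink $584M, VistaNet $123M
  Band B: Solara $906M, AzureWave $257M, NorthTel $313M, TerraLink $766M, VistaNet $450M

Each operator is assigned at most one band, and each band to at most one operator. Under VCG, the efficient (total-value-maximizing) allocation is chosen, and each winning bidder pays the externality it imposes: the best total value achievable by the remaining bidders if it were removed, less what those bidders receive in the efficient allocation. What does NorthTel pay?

Efficient allocation: Solara→Band B ($906M), AzureWave→Band G ($904M), NorthTel→Band C ($894M), TerraLink→Band F ($830M), VistaNet→Band E ($682M); total welfare W = $4216M.
NorthTel receives Band C at value $894M, so the others get W − 894 = $3322M.
Without NorthTel: best allocation of the remaining 4 bidders over all 5 bands is Solara→Band B ($906M), AzureWave→Band G ($904M), TerraLink→Band F ($830M), VistaNet→Band C ($783M), total $3423M.
VCG payment = (others' best without NorthTel) − (others' welfare with NorthTel) = 3423 − 3322 = $101M.

NorthTel pays $101M.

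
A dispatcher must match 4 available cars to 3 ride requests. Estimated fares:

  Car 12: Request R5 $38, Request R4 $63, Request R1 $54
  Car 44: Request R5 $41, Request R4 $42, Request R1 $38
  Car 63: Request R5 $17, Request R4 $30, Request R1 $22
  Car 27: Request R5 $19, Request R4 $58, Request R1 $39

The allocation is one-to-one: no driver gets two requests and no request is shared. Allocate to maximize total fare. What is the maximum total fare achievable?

Treat this as an assignment problem: match each driver to one request.
Optimal: Car 44→Request R5 ($41), Car 27→Request R4 ($58), Car 12→Request R1 ($54) — total 41+58+54 = $153.
Next-best assignment: Car 44→Request R5, Car 12→Request R4, Car 27→Request R1 = $143.

Max total: $153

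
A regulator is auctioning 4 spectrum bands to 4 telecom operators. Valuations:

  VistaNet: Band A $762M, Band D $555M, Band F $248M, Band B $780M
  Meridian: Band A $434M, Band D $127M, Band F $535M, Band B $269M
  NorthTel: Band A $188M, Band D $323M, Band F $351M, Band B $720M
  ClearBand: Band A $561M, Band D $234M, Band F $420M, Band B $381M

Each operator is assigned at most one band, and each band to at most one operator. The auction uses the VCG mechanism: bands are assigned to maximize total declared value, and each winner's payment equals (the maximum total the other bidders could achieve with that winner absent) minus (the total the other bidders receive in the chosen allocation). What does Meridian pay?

Efficient allocation: VistaNet→Band D ($555M), Meridian→Band F ($535M), NorthTel→Band B ($720M), ClearBand→Band A ($561M); total welfare W = $2371M.
Meridian receives Band F at value $535M, so the others get W − 535 = $1836M.
Without Meridian: best allocation of the remaining 3 bidders over all 4 bands is VistaNet→Band A ($762M), NorthTel→Band B ($720M), ClearBand→Band F ($420M), total $1902M.
VCG payment = (others' best without Meridian) − (others' welfare with Meridian) = 1902 − 1836 = $66M.

Meridian pays $66M.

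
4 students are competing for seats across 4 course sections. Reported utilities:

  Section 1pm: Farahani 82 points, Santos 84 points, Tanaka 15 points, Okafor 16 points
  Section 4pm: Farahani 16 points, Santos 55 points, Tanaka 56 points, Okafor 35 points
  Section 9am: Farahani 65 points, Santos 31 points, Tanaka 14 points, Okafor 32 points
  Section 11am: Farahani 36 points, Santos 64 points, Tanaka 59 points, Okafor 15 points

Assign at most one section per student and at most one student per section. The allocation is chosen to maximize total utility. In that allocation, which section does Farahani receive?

Optimal: Farahani→Section 9am (65 points), Santos→Section 1pm (84 points), Tanaka→Section 11am (59 points), Okafor→Section 4pm (35 points) — total 65+84+59+35 = 243 points.
Row-greedy (each student in turn takes its best remaining section) gives 234 points, worse by 9.
Checked against all permutations: 243 points is optimal.
Farahani's own top section is Section 1pm (82 points), but forcing Farahani→Section 1pm and reassigning the rest optimally gives only 234 points — worse by 9.

Farahani receives Section 9am.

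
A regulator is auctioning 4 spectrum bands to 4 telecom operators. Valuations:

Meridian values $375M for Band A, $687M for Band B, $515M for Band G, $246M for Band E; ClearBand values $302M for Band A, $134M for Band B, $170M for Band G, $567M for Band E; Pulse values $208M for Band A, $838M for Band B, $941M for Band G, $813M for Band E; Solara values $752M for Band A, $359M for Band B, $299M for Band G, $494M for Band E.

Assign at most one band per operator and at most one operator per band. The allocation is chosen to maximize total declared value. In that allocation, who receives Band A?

Solara receives Band A.

Optimal: Meridian→Band B ($687M), ClearBand→Band E ($567M), Pulse→Band G ($941M), Solara→Band A ($752M) — total 687+567+941+752 = $2947M.
Column-greedy (each band in turn goes to its best remaining operator) gives $2672M, worse by 275.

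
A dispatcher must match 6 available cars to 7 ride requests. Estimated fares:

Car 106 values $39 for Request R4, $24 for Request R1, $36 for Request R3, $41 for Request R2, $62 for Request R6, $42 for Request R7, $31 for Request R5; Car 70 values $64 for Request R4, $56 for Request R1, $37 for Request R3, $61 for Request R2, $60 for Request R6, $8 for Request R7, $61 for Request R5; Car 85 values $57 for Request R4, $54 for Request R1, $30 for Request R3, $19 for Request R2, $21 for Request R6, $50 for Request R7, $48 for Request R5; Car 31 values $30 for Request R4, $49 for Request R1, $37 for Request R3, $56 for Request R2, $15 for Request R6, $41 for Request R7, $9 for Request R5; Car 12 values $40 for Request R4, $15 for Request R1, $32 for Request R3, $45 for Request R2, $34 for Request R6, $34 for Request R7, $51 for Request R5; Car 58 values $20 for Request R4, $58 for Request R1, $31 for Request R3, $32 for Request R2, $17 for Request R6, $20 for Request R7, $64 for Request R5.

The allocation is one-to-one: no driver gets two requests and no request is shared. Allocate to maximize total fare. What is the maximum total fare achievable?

Optimal: Car 106→Request R6 ($62), Car 70→Request R4 ($64), Car 85→Request R7 ($50), Car 31→Request R2 ($56), Car 12→Request R5 ($51), Car 58→Request R1 ($58) — total 62+64+50+56+51+58 = $341.
Column-greedy (each request in turn goes to its best remaining driver) gives $316, worse by 25.
Every other assignment is strictly worse.

Max total: $341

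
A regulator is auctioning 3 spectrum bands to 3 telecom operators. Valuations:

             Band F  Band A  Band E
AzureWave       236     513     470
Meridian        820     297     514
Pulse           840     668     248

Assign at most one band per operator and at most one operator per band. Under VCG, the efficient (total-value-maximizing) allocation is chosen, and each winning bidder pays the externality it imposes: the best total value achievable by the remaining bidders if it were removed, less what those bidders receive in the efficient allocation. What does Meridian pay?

Meridian pays $215M.

Efficient allocation: AzureWave→Band E ($470M), Meridian→Band F ($820M), Pulse→Band A ($668M); total welfare W = $1958M.
Meridian receives Band F at value $820M, so the others get W − 820 = $1138M.
Without Meridian: best allocation of the remaining 2 bidders over all 3 bands is AzureWave→Band A ($513M), Pulse→Band F ($840M), total $1353M.
VCG payment = (others' best without Meridian) − (others' welfare with Meridian) = 1353 − 1138 = $215M.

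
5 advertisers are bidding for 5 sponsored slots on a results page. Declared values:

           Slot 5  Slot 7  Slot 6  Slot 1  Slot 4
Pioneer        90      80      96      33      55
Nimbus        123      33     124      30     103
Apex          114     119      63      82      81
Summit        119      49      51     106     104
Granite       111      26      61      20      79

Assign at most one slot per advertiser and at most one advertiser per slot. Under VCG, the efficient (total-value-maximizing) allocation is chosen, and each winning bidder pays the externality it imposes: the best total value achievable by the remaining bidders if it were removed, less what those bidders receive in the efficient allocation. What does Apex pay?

Apex pays $5.

Efficient allocation: Pioneer→Slot 6 ($96), Nimbus→Slot 4 ($103), Apex→Slot 7 ($119), Summit→Slot 1 ($106), Granite→Slot 5 ($111); total welfare W = $535.
Apex receives Slot 7 at value $119, so the others get W − 119 = $416.
Without Apex: best allocation of the remaining 4 bidders over all 5 slots is Pioneer→Slot 7 ($80), Nimbus→Slot 6 ($124), Summit→Slot 1 ($106), Granite→Slot 5 ($111), total $421.
VCG payment = (others' best without Apex) − (others' welfare with Apex) = 421 − 416 = $5.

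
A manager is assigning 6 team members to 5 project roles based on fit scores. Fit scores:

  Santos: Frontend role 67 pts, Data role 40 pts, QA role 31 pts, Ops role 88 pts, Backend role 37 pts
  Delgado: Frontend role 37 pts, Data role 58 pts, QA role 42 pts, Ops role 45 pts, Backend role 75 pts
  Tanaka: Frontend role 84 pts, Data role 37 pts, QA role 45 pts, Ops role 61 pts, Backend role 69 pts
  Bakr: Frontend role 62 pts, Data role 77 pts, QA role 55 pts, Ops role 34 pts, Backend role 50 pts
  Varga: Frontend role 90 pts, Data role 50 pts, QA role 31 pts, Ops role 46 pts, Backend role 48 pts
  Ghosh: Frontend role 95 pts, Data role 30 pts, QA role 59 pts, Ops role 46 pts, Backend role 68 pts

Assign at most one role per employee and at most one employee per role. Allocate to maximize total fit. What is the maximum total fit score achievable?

Optimal: Varga→Frontend role (90 pts), Bakr→Data role (77 pts), Ghosh→QA role (59 pts), Santos→Ops role (88 pts), Delgado→Backend role (75 pts) — total 90+77+59+88+75 = 389 pts.
Column-greedy (each role in turn goes to its best remaining employee) gives 380 pts, worse by 9.
Every other assignment is strictly worse.

Max total: 389 pts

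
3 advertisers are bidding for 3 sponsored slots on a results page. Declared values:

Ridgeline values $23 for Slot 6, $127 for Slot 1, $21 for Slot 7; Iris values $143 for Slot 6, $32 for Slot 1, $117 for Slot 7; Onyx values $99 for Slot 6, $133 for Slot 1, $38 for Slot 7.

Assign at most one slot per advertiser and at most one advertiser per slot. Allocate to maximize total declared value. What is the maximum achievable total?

Max total: $343

This is the linear assignment problem.
Optimal: Ridgeline→Slot 1 ($127), Iris→Slot 7 ($117), Onyx→Slot 6 ($99) — total 127+117+99 = $343.
Next-best assignment: Ridgeline→Slot 1, Iris→Slot 6, Onyx→Slot 7 = $308.
Swapping Onyx↔Iris (Onyx→Slot 7 $38, Iris→Slot 6 $143) loses 35.
Checked against all permutations: $343 is optimal.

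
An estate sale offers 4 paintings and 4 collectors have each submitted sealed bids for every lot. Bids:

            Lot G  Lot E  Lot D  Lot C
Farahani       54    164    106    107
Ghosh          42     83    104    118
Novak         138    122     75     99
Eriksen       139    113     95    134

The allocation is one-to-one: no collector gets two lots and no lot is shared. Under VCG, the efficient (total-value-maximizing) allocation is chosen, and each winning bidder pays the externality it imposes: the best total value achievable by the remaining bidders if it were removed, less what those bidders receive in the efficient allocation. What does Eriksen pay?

Eriksen pays $14.

Efficient allocation: Farahani→Lot E ($164), Ghosh→Lot D ($104), Novak→Lot G ($138), Eriksen→Lot C ($134); total welfare W = $540.
Eriksen receives Lot C at value $134, so the others get W − 134 = $406.
Without Eriksen: best allocation of the remaining 3 bidders over all 4 lots is Farahani→Lot E ($164), Ghosh→Lot C ($118), Novak→Lot G ($138), total $420.
VCG payment = (others' best without Eriksen) − (others' welfare with Eriksen) = 420 − 406 = $14.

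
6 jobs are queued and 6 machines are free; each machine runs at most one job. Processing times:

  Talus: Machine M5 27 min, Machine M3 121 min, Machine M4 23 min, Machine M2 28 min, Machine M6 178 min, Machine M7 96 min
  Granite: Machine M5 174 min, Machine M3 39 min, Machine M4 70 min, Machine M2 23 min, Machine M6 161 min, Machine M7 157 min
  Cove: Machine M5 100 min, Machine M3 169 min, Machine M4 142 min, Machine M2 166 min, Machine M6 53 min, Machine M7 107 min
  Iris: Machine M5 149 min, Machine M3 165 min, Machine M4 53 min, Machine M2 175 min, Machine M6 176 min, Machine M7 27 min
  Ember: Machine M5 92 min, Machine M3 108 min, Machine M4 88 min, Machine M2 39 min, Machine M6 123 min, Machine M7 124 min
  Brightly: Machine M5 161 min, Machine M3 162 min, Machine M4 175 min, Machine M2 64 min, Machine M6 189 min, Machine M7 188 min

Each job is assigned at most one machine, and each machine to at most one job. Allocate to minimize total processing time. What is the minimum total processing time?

Optimal: Talus→Machine M5 (27 min), Granite→Machine M3 (39 min), Cove→Machine M6 (53 min), Iris→Machine M7 (27 min), Ember→Machine M4 (88 min), Brightly→Machine M2 (64 min) — total 27+39+53+27+88+64 = 298 min.
Min-entry greedy (repeatedly take the single cheapest remaining cell) gives 380 min, worse by 82.
No other one-to-one assignment undercuts 298 min.

Minimum total: 298 min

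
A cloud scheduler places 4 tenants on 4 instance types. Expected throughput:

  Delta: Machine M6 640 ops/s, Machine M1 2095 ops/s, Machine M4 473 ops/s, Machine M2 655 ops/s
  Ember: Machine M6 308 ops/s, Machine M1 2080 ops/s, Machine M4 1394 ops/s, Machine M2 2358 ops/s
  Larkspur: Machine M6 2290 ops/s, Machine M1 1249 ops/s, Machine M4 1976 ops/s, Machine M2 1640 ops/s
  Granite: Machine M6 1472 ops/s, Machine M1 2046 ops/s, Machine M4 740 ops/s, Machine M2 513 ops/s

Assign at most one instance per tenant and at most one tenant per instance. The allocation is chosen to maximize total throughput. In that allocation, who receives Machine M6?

This is the linear assignment problem.
Optimal: Delta→Machine M1 (2095 ops/s), Ember→Machine M2 (2358 ops/s), Larkspur→Machine M4 (1976 ops/s), Granite→Machine M6 (1472 ops/s) — total 2095+2358+1976+1472 = 7901 ops/s.
Row-greedy (each tenant in turn takes its best remaining instance) gives 7483 ops/s, worse by 418.
Checked against all permutations: 7901 ops/s is optimal.
Granite's own top instance is Machine M1 (2046 ops/s), but forcing Granite→Machine M1 and reassigning the rest optimally gives only 7167 ops/s — worse by 734.

Granite receives Machine M6.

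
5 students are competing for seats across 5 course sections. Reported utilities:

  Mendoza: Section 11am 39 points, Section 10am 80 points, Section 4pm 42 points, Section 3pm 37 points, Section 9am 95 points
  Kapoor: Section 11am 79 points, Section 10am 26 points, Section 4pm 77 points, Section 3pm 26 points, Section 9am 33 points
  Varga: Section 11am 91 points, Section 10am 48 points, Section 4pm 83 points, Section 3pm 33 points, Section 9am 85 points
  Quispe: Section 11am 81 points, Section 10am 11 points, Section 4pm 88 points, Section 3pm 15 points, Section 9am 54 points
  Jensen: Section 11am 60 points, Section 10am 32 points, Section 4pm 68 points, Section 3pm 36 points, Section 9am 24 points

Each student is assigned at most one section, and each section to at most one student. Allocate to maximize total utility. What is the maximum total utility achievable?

Maximum total: 368 points

Optimal: Mendoza→Section 10am (80 points), Kapoor→Section 11am (79 points), Varga→Section 9am (85 points), Quispe→Section 4pm (88 points), Jensen→Section 3pm (36 points) — total 80+79+85+88+36 = 368 points.
Column-greedy (each section in turn goes to its best remaining student) gives 328 points, worse by 40.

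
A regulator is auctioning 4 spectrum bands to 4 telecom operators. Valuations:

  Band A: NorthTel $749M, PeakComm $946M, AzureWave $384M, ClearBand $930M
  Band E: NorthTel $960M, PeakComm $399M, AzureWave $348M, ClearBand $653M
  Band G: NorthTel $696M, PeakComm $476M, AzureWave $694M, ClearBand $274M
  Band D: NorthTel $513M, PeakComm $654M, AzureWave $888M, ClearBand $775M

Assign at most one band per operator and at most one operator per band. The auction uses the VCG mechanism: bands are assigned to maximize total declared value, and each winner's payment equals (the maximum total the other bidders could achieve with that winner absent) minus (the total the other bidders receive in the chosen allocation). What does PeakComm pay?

Efficient allocation: NorthTel→Band E ($960M), PeakComm→Band A ($946M), AzureWave→Band G ($694M), ClearBand→Band D ($775M); total welfare W = $3375M.
PeakComm receives Band A at value $946M, so the others get W − 946 = $2429M.
Without PeakComm: best allocation of the remaining 3 bidders over all 4 bands is NorthTel→Band E ($960M), AzureWave→Band D ($888M), ClearBand→Band A ($930M), total $2778M.
VCG payment = (others' best without PeakComm) − (others' welfare with PeakComm) = 2778 − 2429 = $349M.

PeakComm pays $349M.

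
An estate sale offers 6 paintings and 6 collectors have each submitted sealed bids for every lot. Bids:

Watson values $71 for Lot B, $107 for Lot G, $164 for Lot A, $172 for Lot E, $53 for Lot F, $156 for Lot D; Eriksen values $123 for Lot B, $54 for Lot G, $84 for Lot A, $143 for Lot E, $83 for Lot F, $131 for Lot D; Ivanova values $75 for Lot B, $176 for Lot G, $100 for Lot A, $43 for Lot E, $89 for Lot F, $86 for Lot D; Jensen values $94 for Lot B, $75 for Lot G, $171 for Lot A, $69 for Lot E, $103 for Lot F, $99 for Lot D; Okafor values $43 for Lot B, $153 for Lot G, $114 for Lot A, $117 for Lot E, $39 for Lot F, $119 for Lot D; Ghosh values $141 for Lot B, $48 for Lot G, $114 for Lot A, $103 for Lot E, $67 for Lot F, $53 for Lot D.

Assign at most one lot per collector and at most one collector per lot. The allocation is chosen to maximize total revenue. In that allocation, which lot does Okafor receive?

Optimal: Watson→Lot E ($172), Eriksen→Lot F ($83), Ivanova→Lot G ($176), Jensen→Lot A ($171), Okafor→Lot D ($119), Ghosh→Lot B ($141) — total 172+83+176+171+119+141 = $862.
Max-entry greedy (repeatedly take the single best remaining cell) gives $830, worse by 32.
Next-best assignment: Watson→Lot E, Eriksen→Lot D, Ivanova→Lot F, Jensen→Lot A, Okafor→Lot G, Ghosh→Lot B = $857.
Okafor's own top lot is Lot G ($153), but forcing Okafor→Lot G and reassigning the rest optimally gives only $857 — worse by 5.

Okafor receives Lot D.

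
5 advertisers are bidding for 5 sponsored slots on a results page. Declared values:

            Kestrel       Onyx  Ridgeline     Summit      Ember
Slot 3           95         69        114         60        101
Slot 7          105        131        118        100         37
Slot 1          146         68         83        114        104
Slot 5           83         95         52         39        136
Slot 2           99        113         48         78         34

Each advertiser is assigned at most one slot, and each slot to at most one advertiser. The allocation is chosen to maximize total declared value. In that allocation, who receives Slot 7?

Summit receives Slot 7.

This is the linear assignment problem.
Optimal: Kestrel→Slot 1 ($146), Onyx→Slot 2 ($113), Ridgeline→Slot 3 ($114), Summit→Slot 7 ($100), Ember→Slot 5 ($136) — total 146+113+114+100+136 = $609.
Column-greedy (each slot in turn goes to its best remaining advertiser) gives $605, worse by 4.
Summit's own top slot is Slot 1 ($114), but forcing Summit→Slot 1 and reassigning the rest optimally gives only $594 — worse by 15.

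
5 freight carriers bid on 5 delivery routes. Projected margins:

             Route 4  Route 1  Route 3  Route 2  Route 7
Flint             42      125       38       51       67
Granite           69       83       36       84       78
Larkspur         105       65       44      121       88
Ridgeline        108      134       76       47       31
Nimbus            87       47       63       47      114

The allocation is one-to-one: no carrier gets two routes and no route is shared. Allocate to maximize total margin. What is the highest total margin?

Max total: $505k

This is a one-to-one assignment (maximum-weight bipartite matching).
Optimal: Flint→Route 1 ($125k), Granite→Route 4 ($69k), Larkspur→Route 2 ($121k), Ridgeline→Route 3 ($76k), Nimbus→Route 7 ($114k) — total 125+69+121+76+114 = $505k.
Column-greedy (each route in turn goes to its best remaining carrier) gives $495k, worse by 10.
Next-best assignment: Flint→Route 1, Granite→Route 3, Larkspur→Route 2, Ridgeline→Route 4, Nimbus→Route 7 = $504k.
Swapping Ridgeline↔Nimbus (Ridgeline→Route 7 $31k, Nimbus→Route 3 $63k) loses 96.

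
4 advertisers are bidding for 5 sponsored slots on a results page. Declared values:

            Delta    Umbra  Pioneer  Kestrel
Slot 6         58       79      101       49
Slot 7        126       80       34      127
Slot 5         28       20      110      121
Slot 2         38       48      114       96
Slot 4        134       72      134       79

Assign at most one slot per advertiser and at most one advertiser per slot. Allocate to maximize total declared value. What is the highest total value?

Optimal: Delta→Slot 7 ($126), Umbra→Slot 6 ($79), Pioneer→Slot 4 ($134), Kestrel→Slot 5 ($121) — total 126+79+134+121 = $460.
Column-greedy (each slot in turn goes to its best remaining advertiser) gives $304, worse by 156.
Every other assignment is strictly worse.

Maximum total: $460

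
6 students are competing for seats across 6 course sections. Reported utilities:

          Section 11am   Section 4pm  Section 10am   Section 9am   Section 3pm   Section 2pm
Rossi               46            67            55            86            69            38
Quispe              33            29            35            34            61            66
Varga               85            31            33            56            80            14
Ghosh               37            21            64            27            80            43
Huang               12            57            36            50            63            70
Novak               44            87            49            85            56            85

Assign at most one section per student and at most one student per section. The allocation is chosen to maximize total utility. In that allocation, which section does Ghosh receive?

Optimal: Rossi→Section 9am (86 points), Quispe→Section 3pm (61 points), Varga→Section 11am (85 points), Ghosh→Section 10am (64 points), Huang→Section 2pm (70 points), Novak→Section 4pm (87 points) — total 86+61+85+64+70+87 = 453 points.
Row-greedy (each student in turn takes its best remaining section) gives 423 points, worse by 30.
Next-best assignment: Rossi→Section 9am, Quispe→Section 2pm, Varga→Section 11am, Ghosh→Section 10am, Huang→Section 3pm, Novak→Section 4pm = 451 points.
Swapping Quispe↔Huang (Quispe→Section 2pm 66 points, Huang→Section 3pm 63 points) loses 2.
Every other assignment is strictly worse.
Ghosh's own top section is Section 3pm (80 points), but forcing Ghosh→Section 3pm and reassigning the rest optimally gives only 443 points — worse by 10.

Ghosh receives Section 10am.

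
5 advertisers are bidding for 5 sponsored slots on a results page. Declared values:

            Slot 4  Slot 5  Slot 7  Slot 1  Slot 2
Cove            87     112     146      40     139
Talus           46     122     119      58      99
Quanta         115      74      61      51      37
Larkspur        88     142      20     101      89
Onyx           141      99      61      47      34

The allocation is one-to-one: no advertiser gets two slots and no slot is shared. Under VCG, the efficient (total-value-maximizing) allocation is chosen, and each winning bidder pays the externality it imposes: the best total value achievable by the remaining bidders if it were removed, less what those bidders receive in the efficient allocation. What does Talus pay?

Talus pays $10.

Efficient allocation: Cove→Slot 2 ($139), Talus→Slot 7 ($119), Quanta→Slot 1 ($51), Larkspur→Slot 5 ($142), Onyx→Slot 4 ($141); total welfare W = $592.
Talus receives Slot 7 at value $119, so the others get W − 119 = $473.
Without Talus: best allocation of the remaining 4 bidders over all 5 slots is Cove→Slot 2 ($139), Quanta→Slot 7 ($61), Larkspur→Slot 5 ($142), Onyx→Slot 4 ($141), total $483.
VCG payment = (others' best without Talus) − (others' welfare with Talus) = 483 − 473 = $10.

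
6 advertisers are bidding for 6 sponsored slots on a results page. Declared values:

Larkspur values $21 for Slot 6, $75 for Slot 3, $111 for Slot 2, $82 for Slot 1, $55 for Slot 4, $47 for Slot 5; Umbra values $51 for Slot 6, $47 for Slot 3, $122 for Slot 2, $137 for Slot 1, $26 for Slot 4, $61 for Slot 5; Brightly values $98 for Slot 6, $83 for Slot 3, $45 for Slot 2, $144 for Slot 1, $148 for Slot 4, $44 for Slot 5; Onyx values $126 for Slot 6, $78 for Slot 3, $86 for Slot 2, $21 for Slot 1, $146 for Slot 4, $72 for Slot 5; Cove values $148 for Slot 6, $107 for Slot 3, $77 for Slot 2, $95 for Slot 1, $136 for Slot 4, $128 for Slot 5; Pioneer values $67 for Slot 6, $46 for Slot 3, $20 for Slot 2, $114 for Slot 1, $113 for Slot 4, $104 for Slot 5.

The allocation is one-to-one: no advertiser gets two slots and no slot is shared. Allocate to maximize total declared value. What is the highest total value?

Maximum total: $739

Optimal: Larkspur→Slot 3 ($75), Umbra→Slot 2 ($122), Brightly→Slot 1 ($144), Onyx→Slot 4 ($146), Cove→Slot 6 ($148), Pioneer→Slot 5 ($104) — total 75+122+144+146+148+104 = $739.
Column-greedy (each slot in turn goes to its best remaining advertiser) gives $660, worse by 79.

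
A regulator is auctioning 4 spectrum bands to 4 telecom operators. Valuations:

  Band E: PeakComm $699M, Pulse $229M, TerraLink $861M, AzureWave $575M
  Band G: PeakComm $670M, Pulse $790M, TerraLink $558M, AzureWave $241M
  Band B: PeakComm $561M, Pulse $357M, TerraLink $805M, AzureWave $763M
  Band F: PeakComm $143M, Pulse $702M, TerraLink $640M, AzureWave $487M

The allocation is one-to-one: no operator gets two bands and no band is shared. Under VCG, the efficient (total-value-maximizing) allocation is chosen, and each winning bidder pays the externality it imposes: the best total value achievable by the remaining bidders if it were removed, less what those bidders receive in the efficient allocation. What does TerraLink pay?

TerraLink pays $117M.

Efficient allocation: PeakComm→Band G ($670M), Pulse→Band F ($702M), TerraLink→Band E ($861M), AzureWave→Band B ($763M); total welfare W = $2996M.
TerraLink receives Band E at value $861M, so the others get W − 861 = $2135M.
Without TerraLink: best allocation of the remaining 3 bidders over all 4 bands is PeakComm→Band E ($699M), Pulse→Band G ($790M), AzureWave→Band B ($763M), total $2252M.
VCG payment = (others' best without TerraLink) − (others' welfare with TerraLink) = 2252 − 2135 = $117M.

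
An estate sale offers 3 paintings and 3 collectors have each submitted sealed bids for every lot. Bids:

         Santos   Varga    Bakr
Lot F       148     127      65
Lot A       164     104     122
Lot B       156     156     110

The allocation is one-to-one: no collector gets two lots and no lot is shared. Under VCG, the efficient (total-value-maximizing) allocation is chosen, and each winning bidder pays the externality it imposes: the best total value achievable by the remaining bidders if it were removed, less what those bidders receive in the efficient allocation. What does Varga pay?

Efficient allocation: Santos→Lot F ($148), Varga→Lot B ($156), Bakr→Lot A ($122); total welfare W = $426.
Varga receives Lot B at value $156, so the others get W − 156 = $270.
Without Varga: best allocation of the remaining 2 bidders over all 3 lots is Santos→Lot B ($156), Bakr→Lot A ($122), total $278.
VCG payment = (others' best without Varga) − (others' welfare with Varga) = 278 − 270 = $8.

Varga pays $8.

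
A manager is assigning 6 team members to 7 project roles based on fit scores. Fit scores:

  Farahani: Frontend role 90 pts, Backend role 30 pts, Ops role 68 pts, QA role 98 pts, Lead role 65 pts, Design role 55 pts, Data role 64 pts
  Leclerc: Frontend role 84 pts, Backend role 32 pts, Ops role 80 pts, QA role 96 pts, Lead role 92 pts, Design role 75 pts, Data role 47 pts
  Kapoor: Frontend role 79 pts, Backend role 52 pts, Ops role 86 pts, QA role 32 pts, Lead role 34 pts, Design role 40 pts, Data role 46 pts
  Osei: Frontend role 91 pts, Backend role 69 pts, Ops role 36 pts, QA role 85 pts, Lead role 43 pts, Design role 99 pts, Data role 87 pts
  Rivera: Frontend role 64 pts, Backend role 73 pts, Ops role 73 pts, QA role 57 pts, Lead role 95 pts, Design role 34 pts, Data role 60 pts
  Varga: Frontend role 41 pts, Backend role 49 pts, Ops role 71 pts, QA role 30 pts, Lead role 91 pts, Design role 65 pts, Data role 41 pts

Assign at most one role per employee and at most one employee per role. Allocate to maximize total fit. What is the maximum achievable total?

Treat this as an assignment problem: match each employee to one role.
Optimal: Farahani→Frontend role (90 pts), Leclerc→QA role (96 pts), Kapoor→Ops role (86 pts), Osei→Design role (99 pts), Rivera→Backend role (73 pts), Varga→Lead role (91 pts) — total 90+96+86+99+73+91 = 535 pts.
Column-greedy (each role in turn goes to its best remaining employee) gives 505 pts, worse by 30.

Maximum total: 535 pts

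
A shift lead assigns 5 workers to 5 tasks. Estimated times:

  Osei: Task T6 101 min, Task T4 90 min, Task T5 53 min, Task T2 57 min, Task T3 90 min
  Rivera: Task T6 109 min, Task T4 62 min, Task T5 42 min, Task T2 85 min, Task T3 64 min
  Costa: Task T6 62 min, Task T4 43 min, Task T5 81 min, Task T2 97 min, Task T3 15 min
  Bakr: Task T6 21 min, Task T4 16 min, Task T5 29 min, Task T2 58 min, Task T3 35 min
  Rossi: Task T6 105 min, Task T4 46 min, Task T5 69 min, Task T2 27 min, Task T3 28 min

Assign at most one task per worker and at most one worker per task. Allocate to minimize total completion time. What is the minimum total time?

Min total: 178 min

Optimal: Osei→Task T5 (53 min), Rivera→Task T4 (62 min), Costa→Task T3 (15 min), Bakr→Task T6 (21 min), Rossi→Task T2 (27 min) — total 53+62+15+21+27 = 178 min.
Min-entry greedy (repeatedly take the single cheapest remaining cell) gives 201 min, worse by 23.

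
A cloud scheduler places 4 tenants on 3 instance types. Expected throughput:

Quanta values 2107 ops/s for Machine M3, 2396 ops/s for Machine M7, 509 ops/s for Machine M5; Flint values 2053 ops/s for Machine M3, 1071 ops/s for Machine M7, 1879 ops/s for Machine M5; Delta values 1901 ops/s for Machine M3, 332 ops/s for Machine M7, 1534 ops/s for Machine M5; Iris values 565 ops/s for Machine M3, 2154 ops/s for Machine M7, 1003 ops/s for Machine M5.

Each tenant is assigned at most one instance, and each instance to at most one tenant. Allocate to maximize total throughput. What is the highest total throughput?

Max total: 6176 ops/s

Optimal: Delta→Machine M3 (1901 ops/s), Quanta→Machine M7 (2396 ops/s), Flint→Machine M5 (1879 ops/s) — total 1901+2396+1879 = 6176 ops/s.
Swapping Flint↔Delta (Flint→Machine M3 2053 ops/s, Delta→Machine M5 1534 ops/s) loses 193.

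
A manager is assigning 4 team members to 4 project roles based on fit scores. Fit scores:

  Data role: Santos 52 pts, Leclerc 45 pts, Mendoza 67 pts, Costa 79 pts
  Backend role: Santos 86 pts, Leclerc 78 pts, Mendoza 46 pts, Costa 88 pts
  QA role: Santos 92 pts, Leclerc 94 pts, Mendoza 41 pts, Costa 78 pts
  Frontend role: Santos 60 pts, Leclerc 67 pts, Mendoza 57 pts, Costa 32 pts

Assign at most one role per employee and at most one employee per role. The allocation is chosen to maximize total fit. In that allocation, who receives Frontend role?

Optimal: Santos→Backend role (86 pts), Leclerc→QA role (94 pts), Mendoza→Frontend role (57 pts), Costa→Data role (79 pts) — total 86+94+57+79 = 316 pts.
Swapping Leclerc↔Mendoza (Leclerc→Frontend role 67 pts, Mendoza→QA role 41 pts) loses 43.
Mendoza's own top role is Data role (67 pts), but forcing Mendoza→Data role and reassigning the rest optimally gives only 314 pts — worse by 2.

Mendoza receives Frontend role.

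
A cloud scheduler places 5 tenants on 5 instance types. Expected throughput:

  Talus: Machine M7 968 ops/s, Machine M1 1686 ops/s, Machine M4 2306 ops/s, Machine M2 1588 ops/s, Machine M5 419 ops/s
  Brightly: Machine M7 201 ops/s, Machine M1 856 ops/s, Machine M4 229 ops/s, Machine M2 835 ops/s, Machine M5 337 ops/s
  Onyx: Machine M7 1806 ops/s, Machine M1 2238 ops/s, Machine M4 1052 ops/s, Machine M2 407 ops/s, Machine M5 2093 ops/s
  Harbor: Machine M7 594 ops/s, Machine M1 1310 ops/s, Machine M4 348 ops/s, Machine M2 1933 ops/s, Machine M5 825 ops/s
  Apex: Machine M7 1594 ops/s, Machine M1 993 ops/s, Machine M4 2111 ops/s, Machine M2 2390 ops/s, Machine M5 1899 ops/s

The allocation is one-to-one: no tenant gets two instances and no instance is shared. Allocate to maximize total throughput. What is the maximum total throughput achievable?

Optimal: Talus→Machine M4 (2306 ops/s), Brightly→Machine M1 (856 ops/s), Onyx→Machine M7 (1806 ops/s), Harbor→Machine M2 (1933 ops/s), Apex→Machine M5 (1899 ops/s) — total 2306+856+1806+1933+1899 = 8800 ops/s.
Max-entry greedy (repeatedly take the single best remaining cell) gives 7960 ops/s, worse by 840.
No other one-to-one assignment exceeds 8800 ops/s.

Maximum total: 8800 ops/s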